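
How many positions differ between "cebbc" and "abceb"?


Comparing "cebbc" and "abceb" position by position:
  Position 0: 'c' vs 'a' => DIFFER
  Position 1: 'e' vs 'b' => DIFFER
  Position 2: 'b' vs 'c' => DIFFER
  Position 3: 'b' vs 'e' => DIFFER
  Position 4: 'c' vs 'b' => DIFFER
Positions that differ: 5

5


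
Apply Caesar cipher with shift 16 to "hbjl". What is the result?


Caesar cipher: shift "hbjl" by 16
  'h' (pos 7) + 16 = pos 23 = 'x'
  'b' (pos 1) + 16 = pos 17 = 'r'
  'j' (pos 9) + 16 = pos 25 = 'z'
  'l' (pos 11) + 16 = pos 1 = 'b'
Result: xrzb

xrzb


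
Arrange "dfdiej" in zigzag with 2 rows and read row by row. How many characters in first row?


Zigzag "dfdiej" into 2 rows:
Placing characters:
  'd' => row 0
  'f' => row 1
  'd' => row 0
  'i' => row 1
  'e' => row 0
  'j' => row 1
Rows:
  Row 0: "dde"
  Row 1: "fij"
First row length: 3

3


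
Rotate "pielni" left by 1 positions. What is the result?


Input: "pielni", rotate left by 1
First 1 characters: "p"
Remaining characters: "ielni"
Concatenate remaining + first: "ielni" + "p" = "ielnip"

ielnip


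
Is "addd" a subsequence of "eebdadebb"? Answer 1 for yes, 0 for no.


Check if "addd" is a subsequence of "eebdadebb"
Greedy scan:
  Position 0 ('e'): no match needed
  Position 1 ('e'): no match needed
  Position 2 ('b'): no match needed
  Position 3 ('d'): no match needed
  Position 4 ('a'): matches sub[0] = 'a'
  Position 5 ('d'): matches sub[1] = 'd'
  Position 6 ('e'): no match needed
  Position 7 ('b'): no match needed
  Position 8 ('b'): no match needed
Only matched 2/4 characters => not a subsequence

0


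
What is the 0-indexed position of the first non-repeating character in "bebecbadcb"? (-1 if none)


Input: bebecbadcb
Character frequencies:
  'a': 1
  'b': 4
  'c': 2
  'd': 1
  'e': 2
Scanning left to right for freq == 1:
  Position 0 ('b'): freq=4, skip
  Position 1 ('e'): freq=2, skip
  Position 2 ('b'): freq=4, skip
  Position 3 ('e'): freq=2, skip
  Position 4 ('c'): freq=2, skip
  Position 5 ('b'): freq=4, skip
  Position 6 ('a'): unique! => answer = 6

6


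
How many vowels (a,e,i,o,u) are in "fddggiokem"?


Input: fddggiokem
Checking each character:
  'f' at position 0: consonant
  'd' at position 1: consonant
  'd' at position 2: consonant
  'g' at position 3: consonant
  'g' at position 4: consonant
  'i' at position 5: vowel (running total: 1)
  'o' at position 6: vowel (running total: 2)
  'k' at position 7: consonant
  'e' at position 8: vowel (running total: 3)
  'm' at position 9: consonant
Total vowels: 3

3


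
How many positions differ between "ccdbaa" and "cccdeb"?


Comparing "ccdbaa" and "cccdeb" position by position:
  Position 0: 'c' vs 'c' => same
  Position 1: 'c' vs 'c' => same
  Position 2: 'd' vs 'c' => DIFFER
  Position 3: 'b' vs 'd' => DIFFER
  Position 4: 'a' vs 'e' => DIFFER
  Position 5: 'a' vs 'b' => DIFFER
Positions that differ: 4

4


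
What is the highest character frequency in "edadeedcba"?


Input: edadeedcba
Character counts:
  'a': 2
  'b': 1
  'c': 1
  'd': 3
  'e': 3
Maximum frequency: 3

3


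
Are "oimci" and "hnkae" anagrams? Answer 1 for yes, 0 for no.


Strings: "oimci", "hnkae"
Sorted first:  ciimo
Sorted second: aehkn
Differ at position 0: 'c' vs 'a' => not anagrams

0


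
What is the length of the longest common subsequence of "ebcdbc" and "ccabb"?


LCS of "ebcdbc" and "ccabb"
DP table:
           c    c    a    b    b
      0    0    0    0    0    0
  e   0    0    0    0    0    0
  b   0    0    0    0    1    1
  c   0    1    1    1    1    1
  d   0    1    1    1    1    1
  b   0    1    1    1    2    2
  c   0    1    2    2    2    2
LCS length = dp[6][5] = 2

2


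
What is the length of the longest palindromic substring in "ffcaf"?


Input: "ffcaf"
Checking substrings for palindromes:
  [0:2] "ff" (len 2) => palindrome
Longest palindromic substring: "ff" with length 2

2


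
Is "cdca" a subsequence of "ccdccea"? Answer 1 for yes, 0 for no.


Check if "cdca" is a subsequence of "ccdccea"
Greedy scan:
  Position 0 ('c'): matches sub[0] = 'c'
  Position 1 ('c'): no match needed
  Position 2 ('d'): matches sub[1] = 'd'
  Position 3 ('c'): matches sub[2] = 'c'
  Position 4 ('c'): no match needed
  Position 5 ('e'): no match needed
  Position 6 ('a'): matches sub[3] = 'a'
All 4 characters matched => is a subsequence

1


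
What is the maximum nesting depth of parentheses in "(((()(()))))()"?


Input: "(((()(()))))()"
Tracking depth:
  Position 0 '(': depth becomes 1
  Position 1 '(': depth becomes 2
  Position 2 '(': depth becomes 3
  Position 3 '(': depth becomes 4
  Position 4 ')': depth becomes 3
  Position 5 '(': depth becomes 4
  Position 6 '(': depth becomes 5
  Position 7 ')': depth becomes 4
  Position 8 ')': depth becomes 3
  Position 9 ')': depth becomes 2
  Position 10 ')': depth becomes 1
  Position 11 ')': depth becomes 0
  Position 12 '(': depth becomes 1
  Position 13 ')': depth becomes 0
Maximum depth reached: 5

5


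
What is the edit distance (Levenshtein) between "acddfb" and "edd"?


Computing edit distance: "acddfb" -> "edd"
DP table:
           e    d    d
      0    1    2    3
  a   1    1    2    3
  c   2    2    2    3
  d   3    3    2    2
  d   4    4    3    2
  f   5    5    4    3
  b   6    6    5    4
Edit distance = dp[6][3] = 4

4


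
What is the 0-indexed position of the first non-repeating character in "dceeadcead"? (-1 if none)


Input: dceeadcead
Character frequencies:
  'a': 2
  'c': 2
  'd': 3
  'e': 3
Scanning left to right for freq == 1:
  Position 0 ('d'): freq=3, skip
  Position 1 ('c'): freq=2, skip
  Position 2 ('e'): freq=3, skip
  Position 3 ('e'): freq=3, skip
  Position 4 ('a'): freq=2, skip
  Position 5 ('d'): freq=3, skip
  Position 6 ('c'): freq=2, skip
  Position 7 ('e'): freq=3, skip
  Position 8 ('a'): freq=2, skip
  Position 9 ('d'): freq=3, skip
  No unique character found => answer = -1

-1


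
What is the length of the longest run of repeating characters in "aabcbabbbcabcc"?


Input: "aabcbabbbcabcc"
Scanning for longest run:
  Position 1 ('a'): continues run of 'a', length=2
  Position 2 ('b'): new char, reset run to 1
  Position 3 ('c'): new char, reset run to 1
  Position 4 ('b'): new char, reset run to 1
  Position 5 ('a'): new char, reset run to 1
  Position 6 ('b'): new char, reset run to 1
  Position 7 ('b'): continues run of 'b', length=2
  Position 8 ('b'): continues run of 'b', length=3
  Position 9 ('c'): new char, reset run to 1
  Position 10 ('a'): new char, reset run to 1
  Position 11 ('b'): new char, reset run to 1
  Position 12 ('c'): new char, reset run to 1
  Position 13 ('c'): continues run of 'c', length=2
Longest run: 'b' with length 3

3


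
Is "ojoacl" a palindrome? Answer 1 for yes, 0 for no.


Input: ojoacl
Reversed: lcaojo
  Compare pos 0 ('o') with pos 5 ('l'): MISMATCH
  Compare pos 1 ('j') with pos 4 ('c'): MISMATCH
  Compare pos 2 ('o') with pos 3 ('a'): MISMATCH
Result: not a palindrome

0


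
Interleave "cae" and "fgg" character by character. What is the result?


Interleaving "cae" and "fgg":
  Position 0: 'c' from first, 'f' from second => "cf"
  Position 1: 'a' from first, 'g' from second => "ag"
  Position 2: 'e' from first, 'g' from second => "eg"
Result: cfageg

cfageg


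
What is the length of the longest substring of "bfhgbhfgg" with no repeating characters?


Input: "bfhgbhfgg"
Sliding window (track last position of each char):
  Position 0 ('b'): window [0,0] length 1 -- new best
  Position 1 ('f'): window [0,1] length 2 -- new best
  Position 2 ('h'): window [0,2] length 3 -- new best
  Position 3 ('g'): window [0,3] length 4 -- new best
  Position 4 ('b'): repeat (last at 0), move window start to 1
  Position 4 ('b'): window [1,4] length 4
  Position 5 ('h'): repeat (last at 2), move window start to 3
  Position 5 ('h'): window [3,5] length 3
  Position 6 ('f'): window [3,6] length 4
  Position 7 ('g'): repeat (last at 3), move window start to 4
  Position 7 ('g'): window [4,7] length 4
  Position 8 ('g'): repeat (last at 7), move window start to 8
  Position 8 ('g'): window [8,8] length 1
Longest substring with no repeats: "bfhg" with length 4

4


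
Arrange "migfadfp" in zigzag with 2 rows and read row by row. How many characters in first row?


Zigzag "migfadfp" into 2 rows:
Placing characters:
  'm' => row 0
  'i' => row 1
  'g' => row 0
  'f' => row 1
  'a' => row 0
  'd' => row 1
  'f' => row 0
  'p' => row 1
Rows:
  Row 0: "mgaf"
  Row 1: "ifdp"
First row length: 4

4


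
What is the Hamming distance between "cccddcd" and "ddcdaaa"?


Comparing "cccddcd" and "ddcdaaa" position by position:
  Position 0: 'c' vs 'd' => differ
  Position 1: 'c' vs 'd' => differ
  Position 2: 'c' vs 'c' => same
  Position 3: 'd' vs 'd' => same
  Position 4: 'd' vs 'a' => differ
  Position 5: 'c' vs 'a' => differ
  Position 6: 'd' vs 'a' => differ
Total differences (Hamming distance): 5

5


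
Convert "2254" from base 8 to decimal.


Input: "2254" in base 8
Positional expansion:
  Digit '2' (value 2) x 8^3 = 1024
  Digit '2' (value 2) x 8^2 = 128
  Digit '5' (value 5) x 8^1 = 40
  Digit '4' (value 4) x 8^0 = 4
Sum = 1196

1196


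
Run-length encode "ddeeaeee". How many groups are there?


Input: ddeeaeee
Scanning for consecutive runs:
  Group 1: 'd' x 2 (positions 0-1)
  Group 2: 'e' x 2 (positions 2-3)
  Group 3: 'a' x 1 (positions 4-4)
  Group 4: 'e' x 3 (positions 5-7)
Total groups: 4

4


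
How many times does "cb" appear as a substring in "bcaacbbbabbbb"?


Searching for "cb" in "bcaacbbbabbbb"
Scanning each position:
  Position 0: "bc" => no
  Position 1: "ca" => no
  Position 2: "aa" => no
  Position 3: "ac" => no
  Position 4: "cb" => MATCH
  Position 5: "bb" => no
  Position 6: "bb" => no
  Position 7: "ba" => no
  Position 8: "ab" => no
  Position 9: "bb" => no
  Position 10: "bb" => no
  Position 11: "bb" => no
Total occurrences: 1

1


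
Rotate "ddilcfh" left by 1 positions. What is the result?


Input: "ddilcfh", rotate left by 1
First 1 characters: "d"
Remaining characters: "dilcfh"
Concatenate remaining + first: "dilcfh" + "d" = "dilcfhd"

dilcfhd


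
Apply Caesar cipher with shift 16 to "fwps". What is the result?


Caesar cipher: shift "fwps" by 16
  'f' (pos 5) + 16 = pos 21 = 'v'
  'w' (pos 22) + 16 = pos 12 = 'm'
  'p' (pos 15) + 16 = pos 5 = 'f'
  's' (pos 18) + 16 = pos 8 = 'i'
Result: vmfi

vmfi


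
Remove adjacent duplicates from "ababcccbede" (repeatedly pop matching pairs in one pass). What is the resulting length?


Input: ababcccbede
Stack-based adjacent duplicate removal:
  Read 'a': push. Stack: a
  Read 'b': push. Stack: ab
  Read 'a': push. Stack: aba
  Read 'b': push. Stack: abab
  Read 'c': push. Stack: ababc
  Read 'c': matches stack top 'c' => pop. Stack: abab
  Read 'c': push. Stack: ababc
  Read 'b': push. Stack: ababcb
  Read 'e': push. Stack: ababcbe
  Read 'd': push. Stack: ababcbed
  Read 'e': push. Stack: ababcbede
Final stack: "ababcbede" (length 9)

9


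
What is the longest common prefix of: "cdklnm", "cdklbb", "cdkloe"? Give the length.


Words: cdklnm, cdklbb, cdkloe
  Position 0: all 'c' => match
  Position 1: all 'd' => match
  Position 2: all 'k' => match
  Position 3: all 'l' => match
  Position 4: ('n', 'b', 'o') => mismatch, stop
LCP = "cdkl" (length 4)

4


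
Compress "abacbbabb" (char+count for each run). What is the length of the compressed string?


Input: abacbbabb
Runs:
  'a' x 1 => "a1"
  'b' x 1 => "b1"
  'a' x 1 => "a1"
  'c' x 1 => "c1"
  'b' x 2 => "b2"
  'a' x 1 => "a1"
  'b' x 2 => "b2"
Compressed: "a1b1a1c1b2a1b2"
Compressed length: 14

14


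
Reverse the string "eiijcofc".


Input: eiijcofc
Reading characters right to left:
  Position 7: 'c'
  Position 6: 'f'
  Position 5: 'o'
  Position 4: 'c'
  Position 3: 'j'
  Position 2: 'i'
  Position 1: 'i'
  Position 0: 'e'
Reversed: cfocjiie

cfocjiie


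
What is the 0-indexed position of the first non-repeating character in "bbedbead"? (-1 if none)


Input: bbedbead
Character frequencies:
  'a': 1
  'b': 3
  'd': 2
  'e': 2
Scanning left to right for freq == 1:
  Position 0 ('b'): freq=3, skip
  Position 1 ('b'): freq=3, skip
  Position 2 ('e'): freq=2, skip
  Position 3 ('d'): freq=2, skip
  Position 4 ('b'): freq=3, skip
  Position 5 ('e'): freq=2, skip
  Position 6 ('a'): unique! => answer = 6

6


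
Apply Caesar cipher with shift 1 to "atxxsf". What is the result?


Caesar cipher: shift "atxxsf" by 1
  'a' (pos 0) + 1 = pos 1 = 'b'
  't' (pos 19) + 1 = pos 20 = 'u'
  'x' (pos 23) + 1 = pos 24 = 'y'
  'x' (pos 23) + 1 = pos 24 = 'y'
  's' (pos 18) + 1 = pos 19 = 't'
  'f' (pos 5) + 1 = pos 6 = 'g'
Result: buyytg

buyytg


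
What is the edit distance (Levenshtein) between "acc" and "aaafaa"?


Computing edit distance: "acc" -> "aaafaa"
DP table:
           a    a    a    f    a    a
      0    1    2    3    4    5    6
  a   1    0    1    2    3    4    5
  c   2    1    1    2    3    4    5
  c   3    2    2    2    3    4    5
Edit distance = dp[3][6] = 5

5


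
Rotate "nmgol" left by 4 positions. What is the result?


Input: "nmgol", rotate left by 4
First 4 characters: "nmgo"
Remaining characters: "l"
Concatenate remaining + first: "l" + "nmgo" = "lnmgo"

lnmgo


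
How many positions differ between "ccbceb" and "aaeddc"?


Comparing "ccbceb" and "aaeddc" position by position:
  Position 0: 'c' vs 'a' => DIFFER
  Position 1: 'c' vs 'a' => DIFFER
  Position 2: 'b' vs 'e' => DIFFER
  Position 3: 'c' vs 'd' => DIFFER
  Position 4: 'e' vs 'd' => DIFFER
  Position 5: 'b' vs 'c' => DIFFER
Positions that differ: 6

6


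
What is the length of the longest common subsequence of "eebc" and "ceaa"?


LCS of "eebc" and "ceaa"
DP table:
           c    e    a    a
      0    0    0    0    0
  e   0    0    1    1    1
  e   0    0    1    1    1
  b   0    0    1    1    1
  c   0    1    1    1    1
LCS length = dp[4][4] = 1

1


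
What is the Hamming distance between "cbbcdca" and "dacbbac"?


Comparing "cbbcdca" and "dacbbac" position by position:
  Position 0: 'c' vs 'd' => differ
  Position 1: 'b' vs 'a' => differ
  Position 2: 'b' vs 'c' => differ
  Position 3: 'c' vs 'b' => differ
  Position 4: 'd' vs 'b' => differ
  Position 5: 'c' vs 'a' => differ
  Position 6: 'a' vs 'c' => differ
Total differences (Hamming distance): 7

7


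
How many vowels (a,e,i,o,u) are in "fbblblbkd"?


Input: fbblblbkd
Checking each character:
  'f' at position 0: consonant
  'b' at position 1: consonant
  'b' at position 2: consonant
  'l' at position 3: consonant
  'b' at position 4: consonant
  'l' at position 5: consonant
  'b' at position 6: consonant
  'k' at position 7: consonant
  'd' at position 8: consonant
Total vowels: 0

0


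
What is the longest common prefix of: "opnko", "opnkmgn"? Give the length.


Words: opnko, opnkmgn
  Position 0: all 'o' => match
  Position 1: all 'p' => match
  Position 2: all 'n' => match
  Position 3: all 'k' => match
  Position 4: ('o', 'm') => mismatch, stop
LCP = "opnk" (length 4)

4


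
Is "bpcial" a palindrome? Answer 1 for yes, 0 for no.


Input: bpcial
Reversed: laicpb
  Compare pos 0 ('b') with pos 5 ('l'): MISMATCH
  Compare pos 1 ('p') with pos 4 ('a'): MISMATCH
  Compare pos 2 ('c') with pos 3 ('i'): MISMATCH
Result: not a palindrome

0


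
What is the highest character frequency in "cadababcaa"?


Input: cadababcaa
Character counts:
  'a': 5
  'b': 2
  'c': 2
  'd': 1
Maximum frequency: 5

5


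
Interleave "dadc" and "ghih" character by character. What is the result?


Interleaving "dadc" and "ghih":
  Position 0: 'd' from first, 'g' from second => "dg"
  Position 1: 'a' from first, 'h' from second => "ah"
  Position 2: 'd' from first, 'i' from second => "di"
  Position 3: 'c' from first, 'h' from second => "ch"
Result: dgahdich

dgahdich


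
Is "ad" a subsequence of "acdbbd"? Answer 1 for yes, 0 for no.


Check if "ad" is a subsequence of "acdbbd"
Greedy scan:
  Position 0 ('a'): matches sub[0] = 'a'
  Position 1 ('c'): no match needed
  Position 2 ('d'): matches sub[1] = 'd'
  Position 3 ('b'): no match needed
  Position 4 ('b'): no match needed
  Position 5 ('d'): no match needed
All 2 characters matched => is a subsequence

1


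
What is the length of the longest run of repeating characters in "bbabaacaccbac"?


Input: "bbabaacaccbac"
Scanning for longest run:
  Position 1 ('b'): continues run of 'b', length=2
  Position 2 ('a'): new char, reset run to 1
  Position 3 ('b'): new char, reset run to 1
  Position 4 ('a'): new char, reset run to 1
  Position 5 ('a'): continues run of 'a', length=2
  Position 6 ('c'): new char, reset run to 1
  Position 7 ('a'): new char, reset run to 1
  Position 8 ('c'): new char, reset run to 1
  Position 9 ('c'): continues run of 'c', length=2
  Position 10 ('b'): new char, reset run to 1
  Position 11 ('a'): new char, reset run to 1
  Position 12 ('c'): new char, reset run to 1
Longest run: 'b' with length 2

2


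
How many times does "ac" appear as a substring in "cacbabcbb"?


Searching for "ac" in "cacbabcbb"
Scanning each position:
  Position 0: "ca" => no
  Position 1: "ac" => MATCH
  Position 2: "cb" => no
  Position 3: "ba" => no
  Position 4: "ab" => no
  Position 5: "bc" => no
  Position 6: "cb" => no
  Position 7: "bb" => no
Total occurrences: 1

1


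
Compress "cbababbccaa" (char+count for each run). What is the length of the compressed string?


Input: cbababbccaa
Runs:
  'c' x 1 => "c1"
  'b' x 1 => "b1"
  'a' x 1 => "a1"
  'b' x 1 => "b1"
  'a' x 1 => "a1"
  'b' x 2 => "b2"
  'c' x 2 => "c2"
  'a' x 2 => "a2"
Compressed: "c1b1a1b1a1b2c2a2"
Compressed length: 16

16


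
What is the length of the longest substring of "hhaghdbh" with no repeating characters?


Input: "hhaghdbh"
Sliding window (track last position of each char):
  Position 0 ('h'): window [0,0] length 1 -- new best
  Position 1 ('h'): repeat (last at 0), move window start to 1
  Position 1 ('h'): window [1,1] length 1
  Position 2 ('a'): window [1,2] length 2 -- new best
  Position 3 ('g'): window [1,3] length 3 -- new best
  Position 4 ('h'): repeat (last at 1), move window start to 2
  Position 4 ('h'): window [2,4] length 3
  Position 5 ('d'): window [2,5] length 4 -- new best
  Position 6 ('b'): window [2,6] length 5 -- new best
  Position 7 ('h'): repeat (last at 4), move window start to 5
  Position 7 ('h'): window [5,7] length 3
Longest substring with no repeats: "aghdb" with length 5

5


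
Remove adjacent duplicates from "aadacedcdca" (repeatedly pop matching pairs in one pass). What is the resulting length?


Input: aadacedcdca
Stack-based adjacent duplicate removal:
  Read 'a': push. Stack: a
  Read 'a': matches stack top 'a' => pop. Stack: (empty)
  Read 'd': push. Stack: d
  Read 'a': push. Stack: da
  Read 'c': push. Stack: dac
  Read 'e': push. Stack: dace
  Read 'd': push. Stack: daced
  Read 'c': push. Stack: dacedc
  Read 'd': push. Stack: dacedcd
  Read 'c': push. Stack: dacedcdc
  Read 'a': push. Stack: dacedcdca
Final stack: "dacedcdca" (length 9)

9


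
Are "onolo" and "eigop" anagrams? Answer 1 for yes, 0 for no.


Strings: "onolo", "eigop"
Sorted first:  lnooo
Sorted second: egiop
Differ at position 0: 'l' vs 'e' => not anagrams

0


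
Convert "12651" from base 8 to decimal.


Input: "12651" in base 8
Positional expansion:
  Digit '1' (value 1) x 8^4 = 4096
  Digit '2' (value 2) x 8^3 = 1024
  Digit '6' (value 6) x 8^2 = 384
  Digit '5' (value 5) x 8^1 = 40
  Digit '1' (value 1) x 8^0 = 1
Sum = 5545

5545


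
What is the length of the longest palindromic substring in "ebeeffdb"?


Input: "ebeeffdb"
Checking substrings for palindromes:
  [0:3] "ebe" (len 3) => palindrome
  [2:4] "ee" (len 2) => palindrome
  [4:6] "ff" (len 2) => palindrome
Longest palindromic substring: "ebe" with length 3

3


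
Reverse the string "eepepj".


Input: eepepj
Reading characters right to left:
  Position 5: 'j'
  Position 4: 'p'
  Position 3: 'e'
  Position 2: 'p'
  Position 1: 'e'
  Position 0: 'e'
Reversed: jpepee

jpepee


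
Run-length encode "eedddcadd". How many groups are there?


Input: eedddcadd
Scanning for consecutive runs:
  Group 1: 'e' x 2 (positions 0-1)
  Group 2: 'd' x 3 (positions 2-4)
  Group 3: 'c' x 1 (positions 5-5)
  Group 4: 'a' x 1 (positions 6-6)
  Group 5: 'd' x 2 (positions 7-8)
Total groups: 5

5


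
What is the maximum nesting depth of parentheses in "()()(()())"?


Input: "()()(()())"
Tracking depth:
  Position 0 '(': depth becomes 1
  Position 1 ')': depth becomes 0
  Position 2 '(': depth becomes 1
  Position 3 ')': depth becomes 0
  Position 4 '(': depth becomes 1
  Position 5 '(': depth becomes 2
  Position 6 ')': depth becomes 1
  Position 7 '(': depth becomes 2
  Position 8 ')': depth becomes 1
  Position 9 ')': depth becomes 0
Maximum depth reached: 2

2


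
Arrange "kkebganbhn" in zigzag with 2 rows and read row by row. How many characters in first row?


Zigzag "kkebganbhn" into 2 rows:
Placing characters:
  'k' => row 0
  'k' => row 1
  'e' => row 0
  'b' => row 1
  'g' => row 0
  'a' => row 1
  'n' => row 0
  'b' => row 1
  'h' => row 0
  'n' => row 1
Rows:
  Row 0: "kegnh"
  Row 1: "kbabn"
First row length: 5

5


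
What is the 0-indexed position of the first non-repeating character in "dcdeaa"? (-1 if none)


Input: dcdeaa
Character frequencies:
  'a': 2
  'c': 1
  'd': 2
  'e': 1
Scanning left to right for freq == 1:
  Position 0 ('d'): freq=2, skip
  Position 1 ('c'): unique! => answer = 1

1


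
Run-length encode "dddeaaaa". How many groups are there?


Input: dddeaaaa
Scanning for consecutive runs:
  Group 1: 'd' x 3 (positions 0-2)
  Group 2: 'e' x 1 (positions 3-3)
  Group 3: 'a' x 4 (positions 4-7)
Total groups: 3

3


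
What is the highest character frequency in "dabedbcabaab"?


Input: dabedbcabaab
Character counts:
  'a': 4
  'b': 4
  'c': 1
  'd': 2
  'e': 1
Maximum frequency: 4

4


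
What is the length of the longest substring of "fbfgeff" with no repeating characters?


Input: "fbfgeff"
Sliding window (track last position of each char):
  Position 0 ('f'): window [0,0] length 1 -- new best
  Position 1 ('b'): window [0,1] length 2 -- new best
  Position 2 ('f'): repeat (last at 0), move window start to 1
  Position 2 ('f'): window [1,2] length 2
  Position 3 ('g'): window [1,3] length 3 -- new best
  Position 4 ('e'): window [1,4] length 4 -- new best
  Position 5 ('f'): repeat (last at 2), move window start to 3
  Position 5 ('f'): window [3,5] length 3
  Position 6 ('f'): repeat (last at 5), move window start to 6
  Position 6 ('f'): window [6,6] length 1
Longest substring with no repeats: "bfge" with length 4

4


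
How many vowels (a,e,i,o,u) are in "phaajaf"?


Input: phaajaf
Checking each character:
  'p' at position 0: consonant
  'h' at position 1: consonant
  'a' at position 2: vowel (running total: 1)
  'a' at position 3: vowel (running total: 2)
  'j' at position 4: consonant
  'a' at position 5: vowel (running total: 3)
  'f' at position 6: consonant
Total vowels: 3

3


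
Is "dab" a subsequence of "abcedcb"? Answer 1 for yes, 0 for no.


Check if "dab" is a subsequence of "abcedcb"
Greedy scan:
  Position 0 ('a'): no match needed
  Position 1 ('b'): no match needed
  Position 2 ('c'): no match needed
  Position 3 ('e'): no match needed
  Position 4 ('d'): matches sub[0] = 'd'
  Position 5 ('c'): no match needed
  Position 6 ('b'): no match needed
Only matched 1/3 characters => not a subsequence

0


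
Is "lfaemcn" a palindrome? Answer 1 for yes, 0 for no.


Input: lfaemcn
Reversed: ncmeafl
  Compare pos 0 ('l') with pos 6 ('n'): MISMATCH
  Compare pos 1 ('f') with pos 5 ('c'): MISMATCH
  Compare pos 2 ('a') with pos 4 ('m'): MISMATCH
Result: not a palindrome

0


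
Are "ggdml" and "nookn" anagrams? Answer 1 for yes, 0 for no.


Strings: "ggdml", "nookn"
Sorted first:  dgglm
Sorted second: knnoo
Differ at position 0: 'd' vs 'k' => not anagrams

0


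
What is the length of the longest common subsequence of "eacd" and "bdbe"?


LCS of "eacd" and "bdbe"
DP table:
           b    d    b    e
      0    0    0    0    0
  e   0    0    0    0    1
  a   0    0    0    0    1
  c   0    0    0    0    1
  d   0    0    1    1    1
LCS length = dp[4][4] = 1

1


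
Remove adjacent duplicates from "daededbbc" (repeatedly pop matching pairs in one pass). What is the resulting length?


Input: daededbbc
Stack-based adjacent duplicate removal:
  Read 'd': push. Stack: d
  Read 'a': push. Stack: da
  Read 'e': push. Stack: dae
  Read 'd': push. Stack: daed
  Read 'e': push. Stack: daede
  Read 'd': push. Stack: daeded
  Read 'b': push. Stack: daededb
  Read 'b': matches stack top 'b' => pop. Stack: daeded
  Read 'c': push. Stack: daededc
Final stack: "daededc" (length 7)

7


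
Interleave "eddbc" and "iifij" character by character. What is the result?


Interleaving "eddbc" and "iifij":
  Position 0: 'e' from first, 'i' from second => "ei"
  Position 1: 'd' from first, 'i' from second => "di"
  Position 2: 'd' from first, 'f' from second => "df"
  Position 3: 'b' from first, 'i' from second => "bi"
  Position 4: 'c' from first, 'j' from second => "cj"
Result: eididfbicj

eididfbicj


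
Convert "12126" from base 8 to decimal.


Input: "12126" in base 8
Positional expansion:
  Digit '1' (value 1) x 8^4 = 4096
  Digit '2' (value 2) x 8^3 = 1024
  Digit '1' (value 1) x 8^2 = 64
  Digit '2' (value 2) x 8^1 = 16
  Digit '6' (value 6) x 8^0 = 6
Sum = 5206

5206


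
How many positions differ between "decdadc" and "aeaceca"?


Comparing "decdadc" and "aeaceca" position by position:
  Position 0: 'd' vs 'a' => DIFFER
  Position 1: 'e' vs 'e' => same
  Position 2: 'c' vs 'a' => DIFFER
  Position 3: 'd' vs 'c' => DIFFER
  Position 4: 'a' vs 'e' => DIFFER
  Position 5: 'd' vs 'c' => DIFFER
  Position 6: 'c' vs 'a' => DIFFER
Positions that differ: 6

6


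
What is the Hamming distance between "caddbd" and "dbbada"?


Comparing "caddbd" and "dbbada" position by position:
  Position 0: 'c' vs 'd' => differ
  Position 1: 'a' vs 'b' => differ
  Position 2: 'd' vs 'b' => differ
  Position 3: 'd' vs 'a' => differ
  Position 4: 'b' vs 'd' => differ
  Position 5: 'd' vs 'a' => differ
Total differences (Hamming distance): 6

6


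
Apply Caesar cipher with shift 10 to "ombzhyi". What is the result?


Caesar cipher: shift "ombzhyi" by 10
  'o' (pos 14) + 10 = pos 24 = 'y'
  'm' (pos 12) + 10 = pos 22 = 'w'
  'b' (pos 1) + 10 = pos 11 = 'l'
  'z' (pos 25) + 10 = pos 9 = 'j'
  'h' (pos 7) + 10 = pos 17 = 'r'
  'y' (pos 24) + 10 = pos 8 = 'i'
  'i' (pos 8) + 10 = pos 18 = 's'
Result: ywljris

ywljris


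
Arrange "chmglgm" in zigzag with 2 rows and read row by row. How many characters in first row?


Zigzag "chmglgm" into 2 rows:
Placing characters:
  'c' => row 0
  'h' => row 1
  'm' => row 0
  'g' => row 1
  'l' => row 0
  'g' => row 1
  'm' => row 0
Rows:
  Row 0: "cmlm"
  Row 1: "hgg"
First row length: 4

4


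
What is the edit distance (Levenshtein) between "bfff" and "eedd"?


Computing edit distance: "bfff" -> "eedd"
DP table:
           e    e    d    d
      0    1    2    3    4
  b   1    1    2    3    4
  f   2    2    2    3    4
  f   3    3    3    3    4
  f   4    4    4    4    4
Edit distance = dp[4][4] = 4

4


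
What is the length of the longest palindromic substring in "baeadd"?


Input: "baeadd"
Checking substrings for palindromes:
  [1:4] "aea" (len 3) => palindrome
  [4:6] "dd" (len 2) => palindrome
Longest palindromic substring: "aea" with length 3

3


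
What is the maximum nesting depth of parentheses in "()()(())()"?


Input: "()()(())()"
Tracking depth:
  Position 0 '(': depth becomes 1
  Position 1 ')': depth becomes 0
  Position 2 '(': depth becomes 1
  Position 3 ')': depth becomes 0
  Position 4 '(': depth becomes 1
  Position 5 '(': depth becomes 2
  Position 6 ')': depth becomes 1
  Position 7 ')': depth becomes 0
  Position 8 '(': depth becomes 1
  Position 9 ')': depth becomes 0
Maximum depth reached: 2

2


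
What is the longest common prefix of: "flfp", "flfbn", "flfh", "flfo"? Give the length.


Words: flfp, flfbn, flfh, flfo
  Position 0: all 'f' => match
  Position 1: all 'l' => match
  Position 2: all 'f' => match
  Position 3: ('p', 'b', 'h', 'o') => mismatch, stop
LCP = "flf" (length 3)

3


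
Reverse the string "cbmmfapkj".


Input: cbmmfapkj
Reading characters right to left:
  Position 8: 'j'
  Position 7: 'k'
  Position 6: 'p'
  Position 5: 'a'
  Position 4: 'f'
  Position 3: 'm'
  Position 2: 'm'
  Position 1: 'b'
  Position 0: 'c'
Reversed: jkpafmmbc

jkpafmmbc


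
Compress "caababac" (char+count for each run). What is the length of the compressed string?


Input: caababac
Runs:
  'c' x 1 => "c1"
  'a' x 2 => "a2"
  'b' x 1 => "b1"
  'a' x 1 => "a1"
  'b' x 1 => "b1"
  'a' x 1 => "a1"
  'c' x 1 => "c1"
Compressed: "c1a2b1a1b1a1c1"
Compressed length: 14

14


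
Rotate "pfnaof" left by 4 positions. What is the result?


Input: "pfnaof", rotate left by 4
First 4 characters: "pfna"
Remaining characters: "of"
Concatenate remaining + first: "of" + "pfna" = "ofpfna"

ofpfna


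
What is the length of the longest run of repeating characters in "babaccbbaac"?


Input: "babaccbbaac"
Scanning for longest run:
  Position 1 ('a'): new char, reset run to 1
  Position 2 ('b'): new char, reset run to 1
  Position 3 ('a'): new char, reset run to 1
  Position 4 ('c'): new char, reset run to 1
  Position 5 ('c'): continues run of 'c', length=2
  Position 6 ('b'): new char, reset run to 1
  Position 7 ('b'): continues run of 'b', length=2
  Position 8 ('a'): new char, reset run to 1
  Position 9 ('a'): continues run of 'a', length=2
  Position 10 ('c'): new char, reset run to 1
Longest run: 'c' with length 2

2


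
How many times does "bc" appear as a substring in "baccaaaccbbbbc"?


Searching for "bc" in "baccaaaccbbbbc"
Scanning each position:
  Position 0: "ba" => no
  Position 1: "ac" => no
  Position 2: "cc" => no
  Position 3: "ca" => no
  Position 4: "aa" => no
  Position 5: "aa" => no
  Position 6: "ac" => no
  Position 7: "cc" => no
  Position 8: "cb" => no
  Position 9: "bb" => no
  Position 10: "bb" => no
  Position 11: "bb" => no
  Position 12: "bc" => MATCH
Total occurrences: 1

1


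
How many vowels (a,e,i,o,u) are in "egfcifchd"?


Input: egfcifchd
Checking each character:
  'e' at position 0: vowel (running total: 1)
  'g' at position 1: consonant
  'f' at position 2: consonant
  'c' at position 3: consonant
  'i' at position 4: vowel (running total: 2)
  'f' at position 5: consonant
  'c' at position 6: consonant
  'h' at position 7: consonant
  'd' at position 8: consonant
Total vowels: 2

2


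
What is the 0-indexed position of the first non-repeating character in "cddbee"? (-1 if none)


Input: cddbee
Character frequencies:
  'b': 1
  'c': 1
  'd': 2
  'e': 2
Scanning left to right for freq == 1:
  Position 0 ('c'): unique! => answer = 0

0


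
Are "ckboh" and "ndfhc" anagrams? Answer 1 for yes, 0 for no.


Strings: "ckboh", "ndfhc"
Sorted first:  bchko
Sorted second: cdfhn
Differ at position 0: 'b' vs 'c' => not anagrams

0


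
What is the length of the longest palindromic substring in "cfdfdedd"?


Input: "cfdfdedd"
Checking substrings for palindromes:
  [1:4] "fdf" (len 3) => palindrome
  [2:5] "dfd" (len 3) => palindrome
  [4:7] "ded" (len 3) => palindrome
  [6:8] "dd" (len 2) => palindrome
Longest palindromic substring: "fdf" with length 3

3


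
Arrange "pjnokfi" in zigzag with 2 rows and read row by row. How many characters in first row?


Zigzag "pjnokfi" into 2 rows:
Placing characters:
  'p' => row 0
  'j' => row 1
  'n' => row 0
  'o' => row 1
  'k' => row 0
  'f' => row 1
  'i' => row 0
Rows:
  Row 0: "pnki"
  Row 1: "jof"
First row length: 4

4


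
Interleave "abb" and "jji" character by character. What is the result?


Interleaving "abb" and "jji":
  Position 0: 'a' from first, 'j' from second => "aj"
  Position 1: 'b' from first, 'j' from second => "bj"
  Position 2: 'b' from first, 'i' from second => "bi"
Result: ajbjbi

ajbjbi


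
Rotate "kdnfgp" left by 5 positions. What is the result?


Input: "kdnfgp", rotate left by 5
First 5 characters: "kdnfg"
Remaining characters: "p"
Concatenate remaining + first: "p" + "kdnfg" = "pkdnfg"

pkdnfg


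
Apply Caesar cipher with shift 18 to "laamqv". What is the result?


Caesar cipher: shift "laamqv" by 18
  'l' (pos 11) + 18 = pos 3 = 'd'
  'a' (pos 0) + 18 = pos 18 = 's'
  'a' (pos 0) + 18 = pos 18 = 's'
  'm' (pos 12) + 18 = pos 4 = 'e'
  'q' (pos 16) + 18 = pos 8 = 'i'
  'v' (pos 21) + 18 = pos 13 = 'n'
Result: dssein

dssein


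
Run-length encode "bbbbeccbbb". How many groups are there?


Input: bbbbeccbbb
Scanning for consecutive runs:
  Group 1: 'b' x 4 (positions 0-3)
  Group 2: 'e' x 1 (positions 4-4)
  Group 3: 'c' x 2 (positions 5-6)
  Group 4: 'b' x 3 (positions 7-9)
Total groups: 4

4


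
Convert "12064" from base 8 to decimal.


Input: "12064" in base 8
Positional expansion:
  Digit '1' (value 1) x 8^4 = 4096
  Digit '2' (value 2) x 8^3 = 1024
  Digit '0' (value 0) x 8^2 = 0
  Digit '6' (value 6) x 8^1 = 48
  Digit '4' (value 4) x 8^0 = 4
Sum = 5172

5172


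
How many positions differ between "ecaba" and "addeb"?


Comparing "ecaba" and "addeb" position by position:
  Position 0: 'e' vs 'a' => DIFFER
  Position 1: 'c' vs 'd' => DIFFER
  Position 2: 'a' vs 'd' => DIFFER
  Position 3: 'b' vs 'e' => DIFFER
  Position 4: 'a' vs 'b' => DIFFER
Positions that differ: 5

5


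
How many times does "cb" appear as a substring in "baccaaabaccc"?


Searching for "cb" in "baccaaabaccc"
Scanning each position:
  Position 0: "ba" => no
  Position 1: "ac" => no
  Position 2: "cc" => no
  Position 3: "ca" => no
  Position 4: "aa" => no
  Position 5: "aa" => no
  Position 6: "ab" => no
  Position 7: "ba" => no
  Position 8: "ac" => no
  Position 9: "cc" => no
  Position 10: "cc" => no
Total occurrences: 0

0


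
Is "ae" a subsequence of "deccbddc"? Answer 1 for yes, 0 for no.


Check if "ae" is a subsequence of "deccbddc"
Greedy scan:
  Position 0 ('d'): no match needed
  Position 1 ('e'): no match needed
  Position 2 ('c'): no match needed
  Position 3 ('c'): no match needed
  Position 4 ('b'): no match needed
  Position 5 ('d'): no match needed
  Position 6 ('d'): no match needed
  Position 7 ('c'): no match needed
Only matched 0/2 characters => not a subsequence

0


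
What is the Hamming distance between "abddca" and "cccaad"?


Comparing "abddca" and "cccaad" position by position:
  Position 0: 'a' vs 'c' => differ
  Position 1: 'b' vs 'c' => differ
  Position 2: 'd' vs 'c' => differ
  Position 3: 'd' vs 'a' => differ
  Position 4: 'c' vs 'a' => differ
  Position 5: 'a' vs 'd' => differ
Total differences (Hamming distance): 6

6


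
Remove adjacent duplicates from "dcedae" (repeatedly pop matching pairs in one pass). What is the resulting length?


Input: dcedae
Stack-based adjacent duplicate removal:
  Read 'd': push. Stack: d
  Read 'c': push. Stack: dc
  Read 'e': push. Stack: dce
  Read 'd': push. Stack: dced
  Read 'a': push. Stack: dceda
  Read 'e': push. Stack: dcedae
Final stack: "dcedae" (length 6)

6


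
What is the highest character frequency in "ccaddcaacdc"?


Input: ccaddcaacdc
Character counts:
  'a': 3
  'c': 5
  'd': 3
Maximum frequency: 5

5


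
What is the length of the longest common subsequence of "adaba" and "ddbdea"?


LCS of "adaba" and "ddbdea"
DP table:
           d    d    b    d    e    a
      0    0    0    0    0    0    0
  a   0    0    0    0    0    0    1
  d   0    1    1    1    1    1    1
  a   0    1    1    1    1    1    2
  b   0    1    1    2    2    2    2
  a   0    1    1    2    2    2    3
LCS length = dp[5][6] = 3

3


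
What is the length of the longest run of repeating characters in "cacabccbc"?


Input: "cacabccbc"
Scanning for longest run:
  Position 1 ('a'): new char, reset run to 1
  Position 2 ('c'): new char, reset run to 1
  Position 3 ('a'): new char, reset run to 1
  Position 4 ('b'): new char, reset run to 1
  Position 5 ('c'): new char, reset run to 1
  Position 6 ('c'): continues run of 'c', length=2
  Position 7 ('b'): new char, reset run to 1
  Position 8 ('c'): new char, reset run to 1
Longest run: 'c' with length 2

2


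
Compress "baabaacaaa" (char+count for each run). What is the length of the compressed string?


Input: baabaacaaa
Runs:
  'b' x 1 => "b1"
  'a' x 2 => "a2"
  'b' x 1 => "b1"
  'a' x 2 => "a2"
  'c' x 1 => "c1"
  'a' x 3 => "a3"
Compressed: "b1a2b1a2c1a3"
Compressed length: 12

12


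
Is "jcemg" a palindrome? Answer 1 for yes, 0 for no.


Input: jcemg
Reversed: gmecj
  Compare pos 0 ('j') with pos 4 ('g'): MISMATCH
  Compare pos 1 ('c') with pos 3 ('m'): MISMATCH
Result: not a palindrome

0


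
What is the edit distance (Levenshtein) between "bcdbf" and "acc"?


Computing edit distance: "bcdbf" -> "acc"
DP table:
           a    c    c
      0    1    2    3
  b   1    1    2    3
  c   2    2    1    2
  d   3    3    2    2
  b   4    4    3    3
  f   5    5    4    4
Edit distance = dp[5][3] = 4

4


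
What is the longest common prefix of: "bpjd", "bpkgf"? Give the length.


Words: bpjd, bpkgf
  Position 0: all 'b' => match
  Position 1: all 'p' => match
  Position 2: ('j', 'k') => mismatch, stop
LCP = "bp" (length 2)

2


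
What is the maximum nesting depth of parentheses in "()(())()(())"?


Input: "()(())()(())"
Tracking depth:
  Position 0 '(': depth becomes 1
  Position 1 ')': depth becomes 0
  Position 2 '(': depth becomes 1
  Position 3 '(': depth becomes 2
  Position 4 ')': depth becomes 1
  Position 5 ')': depth becomes 0
  Position 6 '(': depth becomes 1
  Position 7 ')': depth becomes 0
  Position 8 '(': depth becomes 1
  Position 9 '(': depth becomes 2
  Position 10 ')': depth becomes 1
  Position 11 ')': depth becomes 0
Maximum depth reached: 2

2


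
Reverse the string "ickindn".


Input: ickindn
Reading characters right to left:
  Position 6: 'n'
  Position 5: 'd'
  Position 4: 'n'
  Position 3: 'i'
  Position 2: 'k'
  Position 1: 'c'
  Position 0: 'i'
Reversed: ndnikci

ndnikci


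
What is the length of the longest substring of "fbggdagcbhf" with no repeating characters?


Input: "fbggdagcbhf"
Sliding window (track last position of each char):
  Position 0 ('f'): window [0,0] length 1 -- new best
  Position 1 ('b'): window [0,1] length 2 -- new best
  Position 2 ('g'): window [0,2] length 3 -- new best
  Position 3 ('g'): repeat (last at 2), move window start to 3
  Position 3 ('g'): window [3,3] length 1
  Position 4 ('d'): window [3,4] length 2
  Position 5 ('a'): window [3,5] length 3
  Position 6 ('g'): repeat (last at 3), move window start to 4
  Position 6 ('g'): window [4,6] length 3
  Position 7 ('c'): window [4,7] length 4 -- new best
  Position 8 ('b'): window [4,8] length 5 -- new best
  Position 9 ('h'): window [4,9] length 6 -- new best
  Position 10 ('f'): window [4,10] length 7 -- new best
Longest substring with no repeats: "dagcbhf" with length 7

7


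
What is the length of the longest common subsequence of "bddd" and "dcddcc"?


LCS of "bddd" and "dcddcc"
DP table:
           d    c    d    d    c    c
      0    0    0    0    0    0    0
  b   0    0    0    0    0    0    0
  d   0    1    1    1    1    1    1
  d   0    1    1    2    2    2    2
  d   0    1    1    2    3    3    3
LCS length = dp[4][6] = 3

3


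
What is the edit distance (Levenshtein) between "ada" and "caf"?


Computing edit distance: "ada" -> "caf"
DP table:
           c    a    f
      0    1    2    3
  a   1    1    1    2
  d   2    2    2    2
  a   3    3    2    3
Edit distance = dp[3][3] = 3

3


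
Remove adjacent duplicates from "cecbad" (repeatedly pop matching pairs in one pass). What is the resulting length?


Input: cecbad
Stack-based adjacent duplicate removal:
  Read 'c': push. Stack: c
  Read 'e': push. Stack: ce
  Read 'c': push. Stack: cec
  Read 'b': push. Stack: cecb
  Read 'a': push. Stack: cecba
  Read 'd': push. Stack: cecbad
Final stack: "cecbad" (length 6)

6
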